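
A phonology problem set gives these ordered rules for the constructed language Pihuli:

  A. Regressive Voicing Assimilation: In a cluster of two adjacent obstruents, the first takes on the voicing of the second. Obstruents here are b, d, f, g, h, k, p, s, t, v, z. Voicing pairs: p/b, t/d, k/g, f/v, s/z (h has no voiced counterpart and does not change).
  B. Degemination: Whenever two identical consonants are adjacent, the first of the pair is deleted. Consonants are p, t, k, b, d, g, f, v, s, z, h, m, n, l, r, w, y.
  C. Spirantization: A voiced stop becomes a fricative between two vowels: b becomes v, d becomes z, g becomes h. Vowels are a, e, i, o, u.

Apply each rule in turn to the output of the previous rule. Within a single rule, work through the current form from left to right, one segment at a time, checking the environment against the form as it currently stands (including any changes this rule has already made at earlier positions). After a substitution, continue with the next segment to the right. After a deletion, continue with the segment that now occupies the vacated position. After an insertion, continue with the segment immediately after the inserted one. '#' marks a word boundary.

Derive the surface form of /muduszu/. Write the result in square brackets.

[muzuzu]

A Regressive Voicing Assimilation: [muduszu] → [muduzzu]
B Degemination: [muduzzu] → [muduzu]
C Spirantization: [muduzu] → [muzuzu]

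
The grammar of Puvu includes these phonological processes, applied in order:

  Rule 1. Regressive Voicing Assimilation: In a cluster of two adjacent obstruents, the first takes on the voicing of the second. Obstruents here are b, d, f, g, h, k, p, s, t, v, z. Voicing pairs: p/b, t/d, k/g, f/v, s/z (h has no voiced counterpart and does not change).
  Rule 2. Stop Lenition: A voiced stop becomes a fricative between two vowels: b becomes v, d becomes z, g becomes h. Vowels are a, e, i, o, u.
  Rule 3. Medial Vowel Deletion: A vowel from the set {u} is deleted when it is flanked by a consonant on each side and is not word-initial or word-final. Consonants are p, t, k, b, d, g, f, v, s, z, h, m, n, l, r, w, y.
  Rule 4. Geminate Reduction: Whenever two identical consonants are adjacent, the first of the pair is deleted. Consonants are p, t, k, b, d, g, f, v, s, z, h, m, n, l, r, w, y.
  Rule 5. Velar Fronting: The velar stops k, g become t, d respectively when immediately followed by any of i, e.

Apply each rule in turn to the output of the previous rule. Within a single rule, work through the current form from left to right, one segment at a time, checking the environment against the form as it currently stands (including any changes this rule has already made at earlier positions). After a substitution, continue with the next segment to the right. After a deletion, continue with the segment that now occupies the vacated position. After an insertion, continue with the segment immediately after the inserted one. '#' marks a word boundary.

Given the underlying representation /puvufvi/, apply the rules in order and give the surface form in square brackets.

[pvi]

Rule 1 Regressive Voicing Assimilation: [puvufvi] → [puvuvvi]
Rule 2 Stop Lenition: no change — [puvuvvi]
Rule 3 Medial Vowel Deletion: [puvuvvi] → [pvvvi]
Rule 4 Geminate Reduction: [pvvvi] → [pvi]
Rule 5 Velar Fronting: no change — [pvi]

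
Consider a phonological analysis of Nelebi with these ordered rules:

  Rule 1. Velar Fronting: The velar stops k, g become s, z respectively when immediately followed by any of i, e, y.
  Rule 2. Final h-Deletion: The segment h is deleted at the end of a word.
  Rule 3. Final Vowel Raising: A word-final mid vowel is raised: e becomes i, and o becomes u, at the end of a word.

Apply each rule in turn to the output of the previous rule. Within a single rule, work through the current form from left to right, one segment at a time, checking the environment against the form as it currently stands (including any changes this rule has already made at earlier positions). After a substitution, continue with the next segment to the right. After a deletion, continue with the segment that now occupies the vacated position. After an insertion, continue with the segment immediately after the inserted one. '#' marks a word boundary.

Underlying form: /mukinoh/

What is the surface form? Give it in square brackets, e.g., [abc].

[musinu]

Rule 1 Velar Fronting: [mukinoh] → [musinoh]
Rule 2 Final h-Deletion: [musinoh] → [musino]
Rule 3 Final Vowel Raising: [musino] → [musinu]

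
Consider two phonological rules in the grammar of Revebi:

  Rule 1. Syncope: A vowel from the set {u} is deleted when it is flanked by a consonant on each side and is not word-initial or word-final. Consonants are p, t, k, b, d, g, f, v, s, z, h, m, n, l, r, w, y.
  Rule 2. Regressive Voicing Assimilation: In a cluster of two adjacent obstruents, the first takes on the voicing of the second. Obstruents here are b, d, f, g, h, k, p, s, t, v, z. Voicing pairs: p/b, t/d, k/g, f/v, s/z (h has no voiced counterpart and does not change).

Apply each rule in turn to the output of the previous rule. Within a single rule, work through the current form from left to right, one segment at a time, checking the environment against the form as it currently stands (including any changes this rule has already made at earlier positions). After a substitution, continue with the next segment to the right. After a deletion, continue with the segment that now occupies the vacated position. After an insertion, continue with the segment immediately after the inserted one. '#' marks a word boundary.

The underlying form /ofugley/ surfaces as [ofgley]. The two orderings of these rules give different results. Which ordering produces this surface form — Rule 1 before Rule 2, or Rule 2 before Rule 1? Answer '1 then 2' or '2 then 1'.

Order 1 then 2:
  1 Syncope: [ofugley] → [ofgley]
  2 Regressive Voicing Assimilation: [ofgley] → [ovgley]
  result: [ovgley]
Order 2 then 1:
  2 Regressive Voicing Assimilation: no change — [ofugley]
  1 Syncope: [ofugley] → [ofgley]
  result: [ofgley]

2 then 1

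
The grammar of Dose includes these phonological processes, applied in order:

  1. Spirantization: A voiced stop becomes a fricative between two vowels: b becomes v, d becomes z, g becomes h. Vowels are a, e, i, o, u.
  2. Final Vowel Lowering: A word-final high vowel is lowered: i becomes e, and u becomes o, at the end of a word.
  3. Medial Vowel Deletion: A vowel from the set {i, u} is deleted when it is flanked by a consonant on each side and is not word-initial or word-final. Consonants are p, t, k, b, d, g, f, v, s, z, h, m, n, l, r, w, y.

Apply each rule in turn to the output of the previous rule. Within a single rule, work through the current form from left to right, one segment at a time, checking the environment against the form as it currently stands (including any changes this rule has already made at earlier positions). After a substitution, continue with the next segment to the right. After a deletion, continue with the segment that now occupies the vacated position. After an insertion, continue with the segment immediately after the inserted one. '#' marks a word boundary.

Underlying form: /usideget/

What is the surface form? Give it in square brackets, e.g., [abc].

1 Spirantization: [usideget] → [usizehet]
2 Final Vowel Lowering: no change — [usizehet]
3 Medial Vowel Deletion: [usizehet] → [uszehet]

[uszehet]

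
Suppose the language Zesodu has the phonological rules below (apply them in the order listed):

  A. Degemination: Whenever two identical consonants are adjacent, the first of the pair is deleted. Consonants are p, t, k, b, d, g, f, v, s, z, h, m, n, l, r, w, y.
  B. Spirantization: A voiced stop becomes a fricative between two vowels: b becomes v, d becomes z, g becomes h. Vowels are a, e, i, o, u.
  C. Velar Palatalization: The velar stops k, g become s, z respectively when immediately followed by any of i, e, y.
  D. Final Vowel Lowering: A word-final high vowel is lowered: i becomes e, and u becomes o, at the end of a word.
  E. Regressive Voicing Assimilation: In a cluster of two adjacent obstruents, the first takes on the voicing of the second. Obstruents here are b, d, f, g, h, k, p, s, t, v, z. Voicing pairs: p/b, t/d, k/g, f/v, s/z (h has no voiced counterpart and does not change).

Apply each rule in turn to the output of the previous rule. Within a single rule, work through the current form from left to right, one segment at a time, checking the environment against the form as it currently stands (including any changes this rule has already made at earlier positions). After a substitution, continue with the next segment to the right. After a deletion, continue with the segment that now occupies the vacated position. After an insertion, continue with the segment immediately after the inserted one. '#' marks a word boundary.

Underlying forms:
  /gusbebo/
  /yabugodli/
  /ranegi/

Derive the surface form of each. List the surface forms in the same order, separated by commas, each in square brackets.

[guzbevo], [yavuhodle], [ranehe]

/gusbebo/:
  A Degemination: no change — [gusbebo]
  B Spirantization: [gusbebo] → [gusbevo]
  C Velar Palatalization: no change — [gusbevo]
  D Final Vowel Lowering: no change — [gusbevo]
  E Regressive Voicing Assimilation: [gusbevo] → [guzbevo]
/yabugodli/:
  A Degemination: no change — [yabugodli]
  B Spirantization: [yabugodli] → [yavuhodli]
  C Velar Palatalization: no change — [yavuhodli]
  D Final Vowel Lowering: [yavuhodli] → [yavuhodle]
  E Regressive Voicing Assimilation: no change — [yavuhodle]
/ranegi/:
  A Degemination: no change — [ranegi]
  B Spirantization: [ranegi] → [ranehi]
  C Velar Palatalization: no change — [ranehi]
  D Final Vowel Lowering: [ranehi] → [ranehe]
  E Regressive Voicing Assimilation: no change — [ranehe]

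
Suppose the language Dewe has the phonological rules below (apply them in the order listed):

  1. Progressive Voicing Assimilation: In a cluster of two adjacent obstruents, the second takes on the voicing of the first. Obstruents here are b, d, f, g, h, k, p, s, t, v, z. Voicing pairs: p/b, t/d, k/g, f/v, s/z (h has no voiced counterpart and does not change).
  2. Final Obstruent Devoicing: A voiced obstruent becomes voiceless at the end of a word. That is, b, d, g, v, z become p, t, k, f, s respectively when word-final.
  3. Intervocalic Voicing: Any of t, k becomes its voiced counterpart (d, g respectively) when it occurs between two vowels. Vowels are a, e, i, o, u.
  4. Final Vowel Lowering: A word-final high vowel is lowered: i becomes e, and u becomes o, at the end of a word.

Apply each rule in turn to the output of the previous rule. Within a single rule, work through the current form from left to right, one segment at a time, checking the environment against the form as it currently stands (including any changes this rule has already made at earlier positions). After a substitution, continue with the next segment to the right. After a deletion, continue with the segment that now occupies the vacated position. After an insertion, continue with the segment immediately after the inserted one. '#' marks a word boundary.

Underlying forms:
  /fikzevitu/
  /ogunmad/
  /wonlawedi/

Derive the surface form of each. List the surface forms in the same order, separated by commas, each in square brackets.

[fiksevido], [ogunmat], [wonlawede]

/fikzevitu/:
  1 Progressive Voicing Assimilation: [fikzevitu] → [fiksevitu]
  2 Final Obstruent Devoicing: no change — [fiksevitu]
  3 Intervocalic Voicing: [fiksevitu] → [fiksevidu]
  4 Final Vowel Lowering: [fiksevidu] → [fiksevido]
/ogunmad/:
  1 Progressive Voicing Assimilation: no change — [ogunmad]
  2 Final Obstruent Devoicing: [ogunmad] → [ogunmat]
  3 Intervocalic Voicing: no change — [ogunmat]
  4 Final Vowel Lowering: no change — [ogunmat]
/wonlawedi/:
  1 Progressive Voicing Assimilation: no change — [wonlawedi]
  2 Final Obstruent Devoicing: no change — [wonlawedi]
  3 Intervocalic Voicing: no change — [wonlawedi]
  4 Final Vowel Lowering: [wonlawedi] → [wonlawede]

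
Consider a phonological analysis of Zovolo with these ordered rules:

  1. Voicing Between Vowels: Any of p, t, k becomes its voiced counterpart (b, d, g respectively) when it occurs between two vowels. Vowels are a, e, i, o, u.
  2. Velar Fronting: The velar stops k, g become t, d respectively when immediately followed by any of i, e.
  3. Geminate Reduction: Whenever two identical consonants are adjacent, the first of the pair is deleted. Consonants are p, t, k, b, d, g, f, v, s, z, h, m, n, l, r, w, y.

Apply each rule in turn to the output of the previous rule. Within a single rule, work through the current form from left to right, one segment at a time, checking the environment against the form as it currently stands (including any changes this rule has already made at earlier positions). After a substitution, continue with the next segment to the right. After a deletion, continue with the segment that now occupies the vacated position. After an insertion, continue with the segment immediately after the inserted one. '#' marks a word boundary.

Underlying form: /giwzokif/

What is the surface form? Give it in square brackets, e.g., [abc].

[diwzodif]

1 Voicing Between Vowels: [giwzokif] → [giwzogif]
2 Velar Fronting: [giwzogif] → [diwzodif]
3 Geminate Reduction: no change — [diwzodif]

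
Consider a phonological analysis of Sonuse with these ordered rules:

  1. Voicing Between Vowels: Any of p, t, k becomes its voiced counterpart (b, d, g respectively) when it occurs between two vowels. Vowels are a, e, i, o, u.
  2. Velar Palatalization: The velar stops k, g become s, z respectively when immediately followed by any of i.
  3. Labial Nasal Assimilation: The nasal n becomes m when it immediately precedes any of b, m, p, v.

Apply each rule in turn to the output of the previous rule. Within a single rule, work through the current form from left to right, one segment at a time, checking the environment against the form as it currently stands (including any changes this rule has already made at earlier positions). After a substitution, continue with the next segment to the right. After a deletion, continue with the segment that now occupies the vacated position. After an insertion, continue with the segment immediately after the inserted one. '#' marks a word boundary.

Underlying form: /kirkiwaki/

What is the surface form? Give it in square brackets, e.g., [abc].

[sirsiwazi]

1 Voicing Between Vowels: [kirkiwaki] → [kirkiwagi]
2 Velar Palatalization: [kirkiwagi] → [sirsiwazi]
3 Labial Nasal Assimilation: no change — [sirsiwazi]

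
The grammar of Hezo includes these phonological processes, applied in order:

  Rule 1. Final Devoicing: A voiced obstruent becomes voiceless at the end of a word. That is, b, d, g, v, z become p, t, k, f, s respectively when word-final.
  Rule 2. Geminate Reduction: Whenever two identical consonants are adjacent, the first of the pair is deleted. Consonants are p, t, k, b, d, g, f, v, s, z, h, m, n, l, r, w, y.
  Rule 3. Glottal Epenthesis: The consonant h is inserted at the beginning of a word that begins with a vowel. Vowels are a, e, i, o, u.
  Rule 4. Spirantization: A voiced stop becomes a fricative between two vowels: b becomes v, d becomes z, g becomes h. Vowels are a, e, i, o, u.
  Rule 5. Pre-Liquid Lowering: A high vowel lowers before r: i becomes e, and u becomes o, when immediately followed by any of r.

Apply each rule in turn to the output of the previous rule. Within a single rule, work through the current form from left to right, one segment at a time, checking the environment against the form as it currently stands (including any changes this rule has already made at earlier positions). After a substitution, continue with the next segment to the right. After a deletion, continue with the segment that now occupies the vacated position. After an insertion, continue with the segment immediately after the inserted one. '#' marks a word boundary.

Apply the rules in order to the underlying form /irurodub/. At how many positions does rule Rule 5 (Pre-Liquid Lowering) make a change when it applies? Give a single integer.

2

Rule 1 Final Devoicing: [irurodub] → [irurodup]
Rule 2 Geminate Reduction: no change — [irurodup]
Rule 3 Glottal Epenthesis: [irurodup] → [hirurodup]
Rule 4 Spirantization: [hirurodup] → [hirurozup]
Rule 5 Pre-Liquid Lowering: [hirurozup] → [herorozup]
Rule Rule 5 changed 2 position(s).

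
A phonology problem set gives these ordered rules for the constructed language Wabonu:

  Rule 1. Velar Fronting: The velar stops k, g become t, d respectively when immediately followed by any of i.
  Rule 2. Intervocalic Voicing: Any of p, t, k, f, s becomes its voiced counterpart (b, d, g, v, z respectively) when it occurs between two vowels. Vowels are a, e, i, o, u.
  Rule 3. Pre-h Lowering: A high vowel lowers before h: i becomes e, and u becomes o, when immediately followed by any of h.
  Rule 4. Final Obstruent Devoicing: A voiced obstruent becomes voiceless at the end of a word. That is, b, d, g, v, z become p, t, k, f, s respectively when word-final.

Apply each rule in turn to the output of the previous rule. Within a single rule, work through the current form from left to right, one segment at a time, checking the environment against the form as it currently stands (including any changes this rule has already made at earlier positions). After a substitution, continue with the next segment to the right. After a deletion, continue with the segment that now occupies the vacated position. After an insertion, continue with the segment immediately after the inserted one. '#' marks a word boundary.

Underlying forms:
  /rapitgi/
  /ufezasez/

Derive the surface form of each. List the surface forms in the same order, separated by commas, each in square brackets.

/rapitgi/:
  Rule 1 Velar Fronting: [rapitgi] → [rapitdi]
  Rule 2 Intervocalic Voicing: [rapitdi] → [rabitdi]
  Rule 3 Pre-h Lowering: no change — [rabitdi]
  Rule 4 Final Obstruent Devoicing: no change — [rabitdi]
/ufezasez/:
  Rule 1 Velar Fronting: no change — [ufezasez]
  Rule 2 Intervocalic Voicing: [ufezasez] → [uvezazez]
  Rule 3 Pre-h Lowering: no change — [uvezazez]
  Rule 4 Final Obstruent Devoicing: [uvezazez] → [uvezazes]

[rabitdi], [uvezazes]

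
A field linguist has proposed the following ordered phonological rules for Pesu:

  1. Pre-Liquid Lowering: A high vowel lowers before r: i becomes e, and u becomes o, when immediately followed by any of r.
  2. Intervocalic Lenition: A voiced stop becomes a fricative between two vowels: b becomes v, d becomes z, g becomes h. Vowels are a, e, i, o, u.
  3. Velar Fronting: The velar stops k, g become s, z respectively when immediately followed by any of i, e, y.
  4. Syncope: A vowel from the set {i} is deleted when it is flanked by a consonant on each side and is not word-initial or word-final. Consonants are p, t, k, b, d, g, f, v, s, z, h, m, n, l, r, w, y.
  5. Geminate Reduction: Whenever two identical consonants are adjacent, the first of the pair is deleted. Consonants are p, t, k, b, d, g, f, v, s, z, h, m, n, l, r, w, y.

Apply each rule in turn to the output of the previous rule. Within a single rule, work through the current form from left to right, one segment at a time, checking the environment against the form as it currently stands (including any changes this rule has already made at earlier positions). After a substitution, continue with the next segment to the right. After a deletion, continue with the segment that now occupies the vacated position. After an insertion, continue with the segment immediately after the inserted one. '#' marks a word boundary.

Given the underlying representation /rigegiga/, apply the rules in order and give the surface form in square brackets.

[rheha]

1 Pre-Liquid Lowering: no change — [rigegiga]
2 Intervocalic Lenition: [rigegiga] → [rihehiha]
3 Velar Fronting: no change — [rihehiha]
4 Syncope: [rihehiha] → [rhehha]
5 Geminate Reduction: [rhehha] → [rheha]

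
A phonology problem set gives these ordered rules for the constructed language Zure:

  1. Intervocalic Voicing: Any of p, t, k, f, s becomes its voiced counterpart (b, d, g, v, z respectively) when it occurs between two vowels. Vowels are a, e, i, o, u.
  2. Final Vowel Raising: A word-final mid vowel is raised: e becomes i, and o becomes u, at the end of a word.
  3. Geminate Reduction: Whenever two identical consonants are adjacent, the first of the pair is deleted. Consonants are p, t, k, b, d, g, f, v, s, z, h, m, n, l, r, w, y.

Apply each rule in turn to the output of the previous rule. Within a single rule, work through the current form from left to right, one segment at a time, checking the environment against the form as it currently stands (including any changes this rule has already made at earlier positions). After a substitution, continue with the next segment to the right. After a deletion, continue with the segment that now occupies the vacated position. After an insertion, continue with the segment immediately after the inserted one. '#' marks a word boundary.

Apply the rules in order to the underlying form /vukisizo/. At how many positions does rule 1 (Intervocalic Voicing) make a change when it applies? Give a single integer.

1 Intervocalic Voicing: [vukisizo] → [vugizizo]
2 Final Vowel Raising: [vugizizo] → [vugizizu]
3 Geminate Reduction: no change — [vugizizu]
Rule 1 changed 2 position(s).

2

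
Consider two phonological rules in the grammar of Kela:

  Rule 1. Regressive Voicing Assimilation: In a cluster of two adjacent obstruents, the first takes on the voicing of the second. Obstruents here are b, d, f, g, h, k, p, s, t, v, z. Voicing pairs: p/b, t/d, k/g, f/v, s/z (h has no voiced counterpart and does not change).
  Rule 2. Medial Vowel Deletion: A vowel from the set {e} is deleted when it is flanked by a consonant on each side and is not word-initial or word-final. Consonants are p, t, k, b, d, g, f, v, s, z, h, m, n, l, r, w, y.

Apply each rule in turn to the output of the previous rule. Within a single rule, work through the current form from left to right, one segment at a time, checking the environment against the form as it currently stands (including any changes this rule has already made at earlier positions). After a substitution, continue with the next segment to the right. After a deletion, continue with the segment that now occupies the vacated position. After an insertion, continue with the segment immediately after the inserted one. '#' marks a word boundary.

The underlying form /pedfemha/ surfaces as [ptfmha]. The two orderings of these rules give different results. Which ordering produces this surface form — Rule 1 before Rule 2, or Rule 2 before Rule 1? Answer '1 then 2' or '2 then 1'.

1 then 2

Order 1 then 2:
  1 Regressive Voicing Assimilation: [pedfemha] → [petfemha]
  2 Medial Vowel Deletion: [petfemha] → [ptfmha]
  result: [ptfmha]
Order 2 then 1:
  2 Medial Vowel Deletion: [pedfemha] → [pdfmha]
  1 Regressive Voicing Assimilation: [pdfmha] → [btfmha]
  result: [btfmha]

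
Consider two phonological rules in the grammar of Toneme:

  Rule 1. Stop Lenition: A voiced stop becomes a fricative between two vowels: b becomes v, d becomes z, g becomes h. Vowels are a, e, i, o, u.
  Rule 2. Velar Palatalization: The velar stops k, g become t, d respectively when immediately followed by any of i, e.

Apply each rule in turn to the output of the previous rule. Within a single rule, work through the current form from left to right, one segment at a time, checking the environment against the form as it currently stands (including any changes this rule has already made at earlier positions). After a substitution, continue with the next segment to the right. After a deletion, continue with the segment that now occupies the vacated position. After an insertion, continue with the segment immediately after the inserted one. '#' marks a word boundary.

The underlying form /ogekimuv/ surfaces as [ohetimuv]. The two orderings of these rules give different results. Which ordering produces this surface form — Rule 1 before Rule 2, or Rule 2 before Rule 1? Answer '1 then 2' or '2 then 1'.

Order 1 then 2:
  1 Stop Lenition: [ogekimuv] → [ohekimuv]
  2 Velar Palatalization: [ohekimuv] → [ohetimuv]
  result: [ohetimuv]
Order 2 then 1:
  2 Velar Palatalization: [ogekimuv] → [odetimuv]
  1 Stop Lenition: [odetimuv] → [ozetimuv]
  result: [ozetimuv]

1 then 2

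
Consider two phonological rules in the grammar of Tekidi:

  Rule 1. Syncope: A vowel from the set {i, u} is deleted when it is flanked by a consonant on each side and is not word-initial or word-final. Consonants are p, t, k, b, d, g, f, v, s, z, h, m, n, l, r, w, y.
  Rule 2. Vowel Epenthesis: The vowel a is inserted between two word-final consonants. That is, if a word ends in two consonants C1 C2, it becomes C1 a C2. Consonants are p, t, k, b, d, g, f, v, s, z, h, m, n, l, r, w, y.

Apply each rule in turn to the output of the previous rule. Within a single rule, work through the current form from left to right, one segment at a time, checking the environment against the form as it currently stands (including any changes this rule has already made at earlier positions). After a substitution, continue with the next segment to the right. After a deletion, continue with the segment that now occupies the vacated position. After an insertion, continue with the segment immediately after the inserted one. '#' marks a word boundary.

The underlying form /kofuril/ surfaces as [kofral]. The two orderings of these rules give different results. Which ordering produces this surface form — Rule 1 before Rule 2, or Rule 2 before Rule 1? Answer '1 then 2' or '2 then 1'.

Order 1 then 2:
  1 Syncope: [kofuril] → [kofrl]
  2 Vowel Epenthesis: [kofrl] → [kofral]
  result: [kofral]
Order 2 then 1:
  2 Vowel Epenthesis: no change — [kofuril]
  1 Syncope: [kofuril] → [kofrl]
  result: [kofrl]

1 then 2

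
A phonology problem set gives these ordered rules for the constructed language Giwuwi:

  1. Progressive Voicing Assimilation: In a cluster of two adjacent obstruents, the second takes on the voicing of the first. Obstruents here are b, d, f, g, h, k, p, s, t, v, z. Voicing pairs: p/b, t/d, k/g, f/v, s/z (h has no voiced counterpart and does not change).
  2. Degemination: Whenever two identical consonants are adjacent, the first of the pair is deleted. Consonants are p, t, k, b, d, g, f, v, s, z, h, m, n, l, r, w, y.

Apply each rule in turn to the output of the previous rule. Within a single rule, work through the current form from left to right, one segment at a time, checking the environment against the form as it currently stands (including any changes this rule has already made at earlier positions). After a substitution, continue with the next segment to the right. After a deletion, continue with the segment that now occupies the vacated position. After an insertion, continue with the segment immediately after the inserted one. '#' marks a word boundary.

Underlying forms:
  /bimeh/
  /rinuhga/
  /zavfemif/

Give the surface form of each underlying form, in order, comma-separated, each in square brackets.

/bimeh/:
  1 Progressive Voicing Assimilation: no change — [bimeh]
  2 Degemination: no change — [bimeh]
/rinuhga/:
  1 Progressive Voicing Assimilation: [rinuhga] → [rinuhka]
  2 Degemination: no change — [rinuhka]
/zavfemif/:
  1 Progressive Voicing Assimilation: [zavfemif] → [zavvemif]
  2 Degemination: [zavvemif] → [zavemif]

[bimeh], [rinuhka], [zavemif]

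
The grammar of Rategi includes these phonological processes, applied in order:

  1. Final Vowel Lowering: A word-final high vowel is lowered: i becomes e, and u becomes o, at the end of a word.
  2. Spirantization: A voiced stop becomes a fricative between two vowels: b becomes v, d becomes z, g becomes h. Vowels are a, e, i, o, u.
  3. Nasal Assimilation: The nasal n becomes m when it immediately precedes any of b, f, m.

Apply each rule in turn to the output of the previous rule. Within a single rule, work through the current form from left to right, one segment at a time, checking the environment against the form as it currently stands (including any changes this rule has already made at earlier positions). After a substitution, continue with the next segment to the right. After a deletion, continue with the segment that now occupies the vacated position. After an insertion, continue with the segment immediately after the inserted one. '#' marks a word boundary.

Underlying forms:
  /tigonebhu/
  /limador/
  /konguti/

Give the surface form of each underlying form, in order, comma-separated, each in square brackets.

[tihonebho], [limazor], [kongute]

/tigonebhu/:
  1 Final Vowel Lowering: [tigonebhu] → [tigonebho]
  2 Spirantization: [tigonebho] → [tihonebho]
  3 Nasal Assimilation: no change — [tihonebho]
/limador/:
  1 Final Vowel Lowering: no change — [limador]
  2 Spirantization: [limador] → [limazor]
  3 Nasal Assimilation: no change — [limazor]
/konguti/:
  1 Final Vowel Lowering: [konguti] → [kongute]
  2 Spirantization: no change — [kongute]
  3 Nasal Assimilation: no change — [kongute]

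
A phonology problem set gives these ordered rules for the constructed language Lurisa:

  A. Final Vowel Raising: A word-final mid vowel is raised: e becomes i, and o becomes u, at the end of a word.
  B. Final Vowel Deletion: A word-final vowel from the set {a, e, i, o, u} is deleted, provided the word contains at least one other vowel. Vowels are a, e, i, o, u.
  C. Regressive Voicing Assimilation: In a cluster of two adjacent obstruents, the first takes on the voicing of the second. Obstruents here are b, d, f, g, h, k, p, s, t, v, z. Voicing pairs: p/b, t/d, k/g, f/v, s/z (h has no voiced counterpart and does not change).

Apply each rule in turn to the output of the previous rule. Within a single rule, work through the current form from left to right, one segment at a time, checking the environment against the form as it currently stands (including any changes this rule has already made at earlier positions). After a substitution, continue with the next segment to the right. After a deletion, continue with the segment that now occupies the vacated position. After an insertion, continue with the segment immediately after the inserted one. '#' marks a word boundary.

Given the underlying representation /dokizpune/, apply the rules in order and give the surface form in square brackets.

A Final Vowel Raising: [dokizpune] → [dokizpuni]
B Final Vowel Deletion: [dokizpuni] → [dokizpun]
C Regressive Voicing Assimilation: [dokizpun] → [dokispun]

[dokispun]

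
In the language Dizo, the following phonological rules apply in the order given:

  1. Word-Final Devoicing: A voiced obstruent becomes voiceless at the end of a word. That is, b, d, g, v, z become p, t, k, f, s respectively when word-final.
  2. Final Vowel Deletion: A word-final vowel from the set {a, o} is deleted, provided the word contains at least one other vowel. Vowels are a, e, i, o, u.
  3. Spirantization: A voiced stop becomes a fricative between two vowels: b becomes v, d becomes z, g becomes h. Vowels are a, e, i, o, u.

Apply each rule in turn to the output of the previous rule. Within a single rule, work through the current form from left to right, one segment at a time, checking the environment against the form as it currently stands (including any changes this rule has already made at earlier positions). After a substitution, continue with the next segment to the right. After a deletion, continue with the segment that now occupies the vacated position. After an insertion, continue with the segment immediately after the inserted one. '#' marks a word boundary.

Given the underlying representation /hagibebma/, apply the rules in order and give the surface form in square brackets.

[hahivebm]

1 Word-Final Devoicing: no change — [hagibebma]
2 Final Vowel Deletion: [hagibebma] → [hagibebm]
3 Spirantization: [hagibebm] → [hahivebm]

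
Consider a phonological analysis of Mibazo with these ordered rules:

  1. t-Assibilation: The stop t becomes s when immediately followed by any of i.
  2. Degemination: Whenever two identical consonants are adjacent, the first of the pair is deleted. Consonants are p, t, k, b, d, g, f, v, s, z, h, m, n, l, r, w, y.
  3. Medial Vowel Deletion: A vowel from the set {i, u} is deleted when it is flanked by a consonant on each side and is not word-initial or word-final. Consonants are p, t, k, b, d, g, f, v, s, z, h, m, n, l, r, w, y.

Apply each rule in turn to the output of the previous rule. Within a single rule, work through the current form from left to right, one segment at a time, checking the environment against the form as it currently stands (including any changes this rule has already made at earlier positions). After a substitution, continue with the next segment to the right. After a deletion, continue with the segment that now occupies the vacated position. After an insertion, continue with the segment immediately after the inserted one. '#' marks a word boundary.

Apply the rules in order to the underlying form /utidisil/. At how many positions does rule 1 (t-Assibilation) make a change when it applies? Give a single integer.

1

1 t-Assibilation: [utidisil] → [usidisil]
2 Degemination: no change — [usidisil]
3 Medial Vowel Deletion: [usidisil] → [usdsl]
Rule 1 changed 1 position(s).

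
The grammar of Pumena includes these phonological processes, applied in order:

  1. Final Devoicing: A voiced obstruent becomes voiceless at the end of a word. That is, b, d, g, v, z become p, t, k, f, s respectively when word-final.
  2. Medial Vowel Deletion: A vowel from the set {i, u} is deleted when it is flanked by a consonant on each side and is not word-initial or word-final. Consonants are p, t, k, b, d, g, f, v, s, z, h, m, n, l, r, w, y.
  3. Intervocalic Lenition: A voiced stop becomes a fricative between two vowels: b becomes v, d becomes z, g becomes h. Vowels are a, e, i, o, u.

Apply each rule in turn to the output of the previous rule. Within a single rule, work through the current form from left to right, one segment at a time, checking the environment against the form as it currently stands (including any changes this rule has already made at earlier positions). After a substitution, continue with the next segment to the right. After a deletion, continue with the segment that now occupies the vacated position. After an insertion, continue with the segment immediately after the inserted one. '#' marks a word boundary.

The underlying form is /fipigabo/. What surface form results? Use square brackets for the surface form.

[fpgavo]

1 Final Devoicing: no change — [fipigabo]
2 Medial Vowel Deletion: [fipigabo] → [fpgabo]
3 Intervocalic Lenition: [fpgabo] → [fpgavo]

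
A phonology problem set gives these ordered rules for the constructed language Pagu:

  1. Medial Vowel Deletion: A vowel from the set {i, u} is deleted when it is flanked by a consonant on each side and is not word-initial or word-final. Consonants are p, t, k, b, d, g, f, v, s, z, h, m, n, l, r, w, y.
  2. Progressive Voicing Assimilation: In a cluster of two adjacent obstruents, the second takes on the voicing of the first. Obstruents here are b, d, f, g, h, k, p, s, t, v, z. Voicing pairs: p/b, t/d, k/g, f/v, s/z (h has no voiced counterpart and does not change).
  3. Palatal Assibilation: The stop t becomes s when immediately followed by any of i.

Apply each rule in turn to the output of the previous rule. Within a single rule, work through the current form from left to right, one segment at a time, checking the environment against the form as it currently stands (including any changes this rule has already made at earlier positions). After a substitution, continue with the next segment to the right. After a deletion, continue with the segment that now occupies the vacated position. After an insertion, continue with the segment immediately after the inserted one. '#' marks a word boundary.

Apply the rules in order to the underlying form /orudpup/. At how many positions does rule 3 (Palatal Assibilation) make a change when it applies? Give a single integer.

1 Medial Vowel Deletion: [orudpup] → [ordpp]
2 Progressive Voicing Assimilation: [ordpp] → [ordbb]
3 Palatal Assibilation: no change — [ordbb]
Rule 3 changed 0 position(s).

0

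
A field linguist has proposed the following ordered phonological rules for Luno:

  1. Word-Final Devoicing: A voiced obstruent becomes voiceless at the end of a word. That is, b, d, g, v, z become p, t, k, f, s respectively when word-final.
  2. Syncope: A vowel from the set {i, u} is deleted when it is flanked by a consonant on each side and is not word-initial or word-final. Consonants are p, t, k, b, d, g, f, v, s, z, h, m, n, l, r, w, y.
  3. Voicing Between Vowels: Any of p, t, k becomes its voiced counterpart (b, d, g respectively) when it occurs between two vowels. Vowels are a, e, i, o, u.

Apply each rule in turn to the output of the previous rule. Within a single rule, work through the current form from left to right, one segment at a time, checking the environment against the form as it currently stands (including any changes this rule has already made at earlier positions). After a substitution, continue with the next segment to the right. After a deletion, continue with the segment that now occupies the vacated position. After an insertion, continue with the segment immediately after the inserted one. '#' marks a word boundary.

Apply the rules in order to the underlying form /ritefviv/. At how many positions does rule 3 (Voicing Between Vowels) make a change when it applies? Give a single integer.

1 Word-Final Devoicing: [ritefviv] → [ritefvif]
2 Syncope: [ritefvif] → [rtefvf]
3 Voicing Between Vowels: no change — [rtefvf]
Rule 3 changed 0 position(s).

0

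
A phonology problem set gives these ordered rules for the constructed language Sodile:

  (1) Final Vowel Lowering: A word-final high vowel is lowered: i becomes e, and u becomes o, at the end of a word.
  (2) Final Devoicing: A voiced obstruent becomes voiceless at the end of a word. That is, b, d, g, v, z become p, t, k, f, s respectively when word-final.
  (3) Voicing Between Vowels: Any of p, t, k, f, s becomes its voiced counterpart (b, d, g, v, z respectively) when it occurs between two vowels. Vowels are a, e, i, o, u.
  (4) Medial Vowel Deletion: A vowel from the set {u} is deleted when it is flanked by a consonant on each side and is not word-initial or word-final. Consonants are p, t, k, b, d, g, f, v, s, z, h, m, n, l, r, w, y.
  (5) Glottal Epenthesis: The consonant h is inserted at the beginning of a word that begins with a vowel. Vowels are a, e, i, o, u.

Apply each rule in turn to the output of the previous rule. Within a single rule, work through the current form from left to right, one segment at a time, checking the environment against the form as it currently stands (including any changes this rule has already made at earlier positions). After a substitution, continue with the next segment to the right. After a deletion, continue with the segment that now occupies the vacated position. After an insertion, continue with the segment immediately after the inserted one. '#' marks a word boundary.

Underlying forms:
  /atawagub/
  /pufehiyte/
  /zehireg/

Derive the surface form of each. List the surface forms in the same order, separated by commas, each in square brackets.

[hadawagp], [pvehiyte], [zehirek]

/atawagub/:
  (1) Final Vowel Lowering: no change — [atawagub]
  (2) Final Devoicing: [atawagub] → [atawagup]
  (3) Voicing Between Vowels: [atawagup] → [adawagup]
  (4) Medial Vowel Deletion: [adawagup] → [adawagp]
  (5) Glottal Epenthesis: [adawagp] → [hadawagp]
/pufehiyte/:
  (1) Final Vowel Lowering: no change — [pufehiyte]
  (2) Final Devoicing: no change — [pufehiyte]
  (3) Voicing Between Vowels: [pufehiyte] → [puvehiyte]
  (4) Medial Vowel Deletion: [puvehiyte] → [pvehiyte]
  (5) Glottal Epenthesis: no change — [pvehiyte]
/zehireg/:
  (1) Final Vowel Lowering: no change — [zehireg]
  (2) Final Devoicing: [zehireg] → [zehirek]
  (3) Voicing Between Vowels: no change — [zehirek]
  (4) Medial Vowel Deletion: no change — [zehirek]
  (5) Glottal Epenthesis: no change — [zehirek]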